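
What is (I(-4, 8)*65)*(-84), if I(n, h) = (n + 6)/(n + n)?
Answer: 1365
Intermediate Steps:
I(n, h) = (6 + n)/(2*n) (I(n, h) = (6 + n)/((2*n)) = (6 + n)*(1/(2*n)) = (6 + n)/(2*n))
(I(-4, 8)*65)*(-84) = (((½)*(6 - 4)/(-4))*65)*(-84) = (((½)*(-¼)*2)*65)*(-84) = -¼*65*(-84) = -65/4*(-84) = 1365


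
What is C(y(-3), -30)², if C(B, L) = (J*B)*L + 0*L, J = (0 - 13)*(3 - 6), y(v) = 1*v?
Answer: 12320100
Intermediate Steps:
y(v) = v
J = 39 (J = -13*(-3) = 39)
C(B, L) = 39*B*L (C(B, L) = (39*B)*L + 0*L = 39*B*L + 0 = 39*B*L)
C(y(-3), -30)² = (39*(-3)*(-30))² = 3510² = 12320100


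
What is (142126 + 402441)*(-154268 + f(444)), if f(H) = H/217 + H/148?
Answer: -18229413543587/217 ≈ -8.4007e+10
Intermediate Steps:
f(H) = 365*H/32116 (f(H) = H*(1/217) + H*(1/148) = H/217 + H/148 = 365*H/32116)
(142126 + 402441)*(-154268 + f(444)) = (142126 + 402441)*(-154268 + (365/32116)*444) = 544567*(-154268 + 1095/217) = 544567*(-33475061/217) = -18229413543587/217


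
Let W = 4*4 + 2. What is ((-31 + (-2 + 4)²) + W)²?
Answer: 81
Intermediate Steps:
W = 18 (W = 16 + 2 = 18)
((-31 + (-2 + 4)²) + W)² = ((-31 + (-2 + 4)²) + 18)² = ((-31 + 2²) + 18)² = ((-31 + 4) + 18)² = (-27 + 18)² = (-9)² = 81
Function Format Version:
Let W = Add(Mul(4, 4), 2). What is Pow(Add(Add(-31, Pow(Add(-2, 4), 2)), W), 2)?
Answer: 81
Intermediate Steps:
W = 18 (W = Add(16, 2) = 18)
Pow(Add(Add(-31, Pow(Add(-2, 4), 2)), W), 2) = Pow(Add(Add(-31, Pow(Add(-2, 4), 2)), 18), 2) = Pow(Add(Add(-31, Pow(2, 2)), 18), 2) = Pow(Add(Add(-31, 4), 18), 2) = Pow(Add(-27, 18), 2) = Pow(-9, 2) = 81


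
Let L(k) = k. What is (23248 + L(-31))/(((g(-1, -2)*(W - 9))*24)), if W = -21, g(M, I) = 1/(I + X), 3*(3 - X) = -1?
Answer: -7739/180 ≈ -42.994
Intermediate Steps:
X = 10/3 (X = 3 - ⅓*(-1) = 3 + ⅓ = 10/3 ≈ 3.3333)
g(M, I) = 1/(10/3 + I) (g(M, I) = 1/(I + 10/3) = 1/(10/3 + I))
(23248 + L(-31))/(((g(-1, -2)*(W - 9))*24)) = (23248 - 31)/((((3/(10 + 3*(-2)))*(-21 - 9))*24)) = 23217/((((3/(10 - 6))*(-30))*24)) = 23217/((((3/4)*(-30))*24)) = 23217/((((3*(¼))*(-30))*24)) = 23217/((((¾)*(-30))*24)) = 23217/((-45/2*24)) = 23217/(-540) = 23217*(-1/540) = -7739/180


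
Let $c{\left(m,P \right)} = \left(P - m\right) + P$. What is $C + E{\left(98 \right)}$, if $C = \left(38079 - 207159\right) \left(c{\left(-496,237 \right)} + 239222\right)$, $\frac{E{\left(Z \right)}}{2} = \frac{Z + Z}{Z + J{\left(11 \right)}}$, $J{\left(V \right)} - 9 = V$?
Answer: $- \frac{2396088138044}{59} \approx -4.0612 \cdot 10^{10}$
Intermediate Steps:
$J{\left(V \right)} = 9 + V$
$c{\left(m,P \right)} = - m + 2 P$
$E{\left(Z \right)} = \frac{4 Z}{20 + Z}$ ($E{\left(Z \right)} = 2 \frac{Z + Z}{Z + \left(9 + 11\right)} = 2 \frac{2 Z}{Z + 20} = 2 \frac{2 Z}{20 + Z} = \frac{4 Z}{20 + Z}$)
$C = -40611663360$ ($C = \left(38079 - 207159\right) \left(\left(\left(-1\right) \left(-496\right) + 2 \cdot 237\right) + 239222\right) = - 169080 \left(\left(496 + 474\right) + 239222\right) = - 169080 \left(970 + 239222\right) = \left(-169080\right) 240192 = -40611663360$)
$C + E{\left(98 \right)} = -40611663360 + 4 \cdot 98 \frac{1}{20 + 98} = -40611663360 + 4 \cdot 98 \cdot \frac{1}{118} = -40611663360 + \frac{196}{59} = - \frac{2396088138044}{59}$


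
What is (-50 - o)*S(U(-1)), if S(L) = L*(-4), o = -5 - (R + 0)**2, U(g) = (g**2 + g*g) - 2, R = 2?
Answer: 0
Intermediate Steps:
U(g) = -2 + 2*g**2 (U(g) = (g**2 + g**2) - 2 = 2*g**2 - 2 = -2 + 2*g**2)
o = -9 (o = -5 - (2 + 0)**2 = -5 - 1*2**2 = -5 - 1*4 = -5 - 4 = -9)
S(L) = -4*L
(-50 - o)*S(U(-1)) = (-50 - 1*(-9))*(-4*(-2 + 2*(-1)**2)) = (-50 + 9)*(-4*(-2 + 2*1)) = -(-164)*(-2 + 2) = -(-164)*0 = -41*0 = 0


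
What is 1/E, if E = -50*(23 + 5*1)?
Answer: -1/1400 ≈ -0.00071429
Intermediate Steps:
E = -1400 (E = -50*(23 + 5) = -50*28 = -1400)
1/E = 1/(-1400) = -1/1400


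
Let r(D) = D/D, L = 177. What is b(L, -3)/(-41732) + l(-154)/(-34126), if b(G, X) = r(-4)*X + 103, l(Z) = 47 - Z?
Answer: -2950183/356036558 ≈ -0.0082862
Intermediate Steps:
r(D) = 1
b(G, X) = 103 + X (b(G, X) = 1*X + 103 = X + 103 = 103 + X)
b(L, -3)/(-41732) + l(-154)/(-34126) = (103 - 3)/(-41732) + (47 - 1*(-154))/(-34126) = 100*(-1/41732) + (47 + 154)*(-1/34126) = -25/10433 + 201*(-1/34126) = -25/10433 - 201/34126 = -2950183/356036558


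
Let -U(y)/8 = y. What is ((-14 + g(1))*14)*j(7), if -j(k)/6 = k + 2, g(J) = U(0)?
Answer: 10584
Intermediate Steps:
U(y) = -8*y
g(J) = 0 (g(J) = -8*0 = 0)
j(k) = -12 - 6*k (j(k) = -6*(k + 2) = -6*(2 + k) = -12 - 6*k)
((-14 + g(1))*14)*j(7) = ((-14 + 0)*14)*(-12 - 6*7) = (-14*14)*(-12 - 42) = -196*(-54) = 10584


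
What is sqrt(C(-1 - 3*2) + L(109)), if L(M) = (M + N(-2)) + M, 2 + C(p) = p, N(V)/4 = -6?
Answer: sqrt(185) ≈ 13.601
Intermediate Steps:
N(V) = -24 (N(V) = 4*(-6) = -24)
C(p) = -2 + p
L(M) = -24 + 2*M (L(M) = (M - 24) + M = (-24 + M) + M = -24 + 2*M)
sqrt(C(-1 - 3*2) + L(109)) = sqrt((-2 + (-1 - 3*2)) + (-24 + 2*109)) = sqrt((-2 + (-1 - 6)) + (-24 + 218)) = sqrt((-2 - 7) + 194) = sqrt(-9 + 194) = sqrt(185)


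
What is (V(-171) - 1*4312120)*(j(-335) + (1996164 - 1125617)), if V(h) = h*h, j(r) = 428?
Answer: -3730280537025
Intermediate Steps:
V(h) = h**2
(V(-171) - 1*4312120)*(j(-335) + (1996164 - 1125617)) = ((-171)**2 - 1*4312120)*(428 + (1996164 - 1125617)) = (29241 - 4312120)*(428 + 870547) = -4282879*870975 = -3730280537025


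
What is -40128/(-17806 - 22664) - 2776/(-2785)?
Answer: 78632/39547 ≈ 1.9883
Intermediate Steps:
-40128/(-17806 - 22664) - 2776/(-2785) = -40128/(-40470) - 2776*(-1/2785) = -40128*(-1/40470) + 2776/2785 = 352/355 + 2776/2785 = 78632/39547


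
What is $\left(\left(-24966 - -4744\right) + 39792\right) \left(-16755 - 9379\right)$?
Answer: $-511442380$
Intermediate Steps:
$\left(\left(-24966 - -4744\right) + 39792\right) \left(-16755 - 9379\right) = \left(\left(-24966 + 4744\right) + 39792\right) \left(-26134\right) = \left(-20222 + 39792\right) \left(-26134\right) = 19570 \left(-26134\right) = -511442380$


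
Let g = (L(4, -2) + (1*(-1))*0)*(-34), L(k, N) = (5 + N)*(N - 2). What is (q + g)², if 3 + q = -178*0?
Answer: 164025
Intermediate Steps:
L(k, N) = (-2 + N)*(5 + N) (L(k, N) = (5 + N)*(-2 + N) = (-2 + N)*(5 + N))
g = 408 (g = ((-10 + (-2)² + 3*(-2)) + (1*(-1))*0)*(-34) = ((-10 + 4 - 6) - 1*0)*(-34) = (-12 + 0)*(-34) = -12*(-34) = 408)
q = -3 (q = -3 - 178*0 = -3 + 0 = -3)
(q + g)² = (-3 + 408)² = 405² = 164025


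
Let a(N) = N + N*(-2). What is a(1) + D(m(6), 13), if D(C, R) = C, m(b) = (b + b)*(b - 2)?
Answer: 47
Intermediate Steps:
a(N) = -N (a(N) = N - 2*N = -N)
m(b) = 2*b*(-2 + b) (m(b) = (2*b)*(-2 + b) = 2*b*(-2 + b))
a(1) + D(m(6), 13) = -1*1 + 2*6*(-2 + 6) = -1 + 2*6*4 = -1 + 48 = 47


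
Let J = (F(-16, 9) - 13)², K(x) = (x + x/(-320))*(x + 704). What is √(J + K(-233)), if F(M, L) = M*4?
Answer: I*√165553685/40 ≈ 321.67*I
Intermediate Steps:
F(M, L) = 4*M
K(x) = 319*x*(704 + x)/320 (K(x) = (x + x*(-1/320))*(704 + x) = (x - x/320)*(704 + x) = (319*x/320)*(704 + x) = 319*x*(704 + x)/320)
J = 5929 (J = (4*(-16) - 13)² = (-64 - 13)² = (-77)² = 5929)
√(J + K(-233)) = √(5929 + (319/320)*(-233)*(704 - 233)) = √(5929 + (319/320)*(-233)*471) = √(5929 - 35008017/320) = √(-33110737/320) = I*√165553685/40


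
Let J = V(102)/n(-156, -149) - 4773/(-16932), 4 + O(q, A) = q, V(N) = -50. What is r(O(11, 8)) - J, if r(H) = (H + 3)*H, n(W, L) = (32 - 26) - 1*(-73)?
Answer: 31367831/445876 ≈ 70.351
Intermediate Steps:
O(q, A) = -4 + q
n(W, L) = 79 (n(W, L) = 6 + 73 = 79)
r(H) = H*(3 + H) (r(H) = (3 + H)*H = H*(3 + H))
J = -156511/445876 (J = -50/79 - 4773/(-16932) = -50*1/79 - 4773*(-1/16932) = -50/79 + 1591/5644 = -156511/445876 ≈ -0.35102)
r(O(11, 8)) - J = (-4 + 11)*(3 + (-4 + 11)) - 1*(-156511/445876) = 7*(3 + 7) + 156511/445876 = 7*10 + 156511/445876 = 70 + 156511/445876 = 31367831/445876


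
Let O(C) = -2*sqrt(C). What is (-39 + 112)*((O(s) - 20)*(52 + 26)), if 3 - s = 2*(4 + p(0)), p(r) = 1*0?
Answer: -113880 - 11388*I*sqrt(5) ≈ -1.1388e+5 - 25464.0*I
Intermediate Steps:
p(r) = 0
s = -5 (s = 3 - 2*(4 + 0) = 3 - 2*4 = 3 - 1*8 = 3 - 8 = -5)
(-39 + 112)*((O(s) - 20)*(52 + 26)) = (-39 + 112)*((-2*I*sqrt(5) - 20)*(52 + 26)) = 73*((-2*I*sqrt(5) - 20)*78) = 73*((-20 - 2*I*sqrt(5))*78) = 73*(-1560 - 156*I*sqrt(5)) = -113880 - 11388*I*sqrt(5)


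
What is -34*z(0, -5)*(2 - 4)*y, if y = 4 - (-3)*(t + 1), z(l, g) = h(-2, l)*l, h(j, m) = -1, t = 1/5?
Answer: 0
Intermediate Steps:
t = 1/5 ≈ 0.20000
z(l, g) = -l
y = 38/5 (y = 4 - (-3)*(1/5 + 1) = 4 - (-3)*6/5 = 4 - 1*(-18/5) = 4 + 18/5 = 38/5 ≈ 7.6000)
-34*z(0, -5)*(2 - 4)*y = -34*(-1*0)*(2 - 4)*38/5 = -34*0*(-2)*38/5 = -0*38/5 = -34*0 = 0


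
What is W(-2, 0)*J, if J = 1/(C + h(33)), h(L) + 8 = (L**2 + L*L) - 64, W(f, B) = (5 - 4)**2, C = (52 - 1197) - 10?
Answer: 1/951 ≈ 0.0010515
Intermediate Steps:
C = -1155 (C = -1145 - 10 = -1155)
W(f, B) = 1 (W(f, B) = 1**2 = 1)
h(L) = -72 + 2*L**2 (h(L) = -8 + ((L**2 + L*L) - 64) = -8 + ((L**2 + L**2) - 64) = -8 + (2*L**2 - 64) = -8 + (-64 + 2*L**2) = -72 + 2*L**2)
J = 1/951 (J = 1/(-1155 + (-72 + 2*33**2)) = 1/(-1155 + (-72 + 2*1089)) = 1/(-1155 + (-72 + 2178)) = 1/(-1155 + 2106) = 1/951 ≈ 0.0010515)
W(-2, 0)*J = 1*(1/951) = 1/951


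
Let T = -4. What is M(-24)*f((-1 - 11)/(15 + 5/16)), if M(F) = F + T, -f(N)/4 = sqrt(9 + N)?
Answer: 16*sqrt(10065)/5 ≈ 321.04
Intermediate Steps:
f(N) = -4*sqrt(9 + N)
M(F) = -4 + F (M(F) = F - 4 = -4 + F)
M(-24)*f((-1 - 11)/(15 + 5/16)) = (-4 - 24)*(-4*sqrt(9 + (-1 - 11)/(15 + 5/16))) = -(-112)*sqrt(9 - 12/(15 + 5*(1/16))) = -(-112)*sqrt(9 - 12/(15 + 5/16)) = -(-112)*sqrt(9 - 12/245/16) = -(-112)*sqrt(9 - 12*16/245) = -(-112)*sqrt(9 - 192/245) = -(-112)*sqrt(2013/245) = -(-112)*sqrt(10065)/35 = -(-16)*sqrt(10065)/5 = 16*sqrt(10065)/5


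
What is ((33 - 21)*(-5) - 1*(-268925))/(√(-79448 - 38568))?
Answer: -268865*I*√461/7376 ≈ -782.64*I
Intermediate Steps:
((33 - 21)*(-5) - 1*(-268925))/(√(-79448 - 38568)) = (12*(-5) + 268925)/(√(-118016)) = (-60 + 268925)/((16*I*√461)) = 268865*(-I*√461/7376) = -268865*I*√461/7376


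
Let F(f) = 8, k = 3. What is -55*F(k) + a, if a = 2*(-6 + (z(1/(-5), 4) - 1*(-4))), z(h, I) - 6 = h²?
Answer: -10798/25 ≈ -431.92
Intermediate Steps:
z(h, I) = 6 + h²
a = 202/25 (a = 2*(-6 + ((6 + (1/(-5))²) - 1*(-4))) = 2*(-6 + ((6 + (-⅕)²) + 4)) = 2*(-6 + ((6 + 1/25) + 4)) = 2*(-6 + (151/25 + 4)) = 2*(-6 + 251/25) = 2*(101/25) = 202/25 ≈ 8.0800)
-55*F(k) + a = -55*8 + 202/25 = -440 + 202/25 = -10798/25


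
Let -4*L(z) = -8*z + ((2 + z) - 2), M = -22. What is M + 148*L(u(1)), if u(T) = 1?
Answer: 237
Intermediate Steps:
L(z) = 7*z/4 (L(z) = -(-8*z + ((2 + z) - 2))/4 = -(-8*z + z)/4 = -(-7)*z/4 = 7*z/4)
M + 148*L(u(1)) = -22 + 148*((7/4)*1) = -22 + 148*(7/4) = -22 + 259 = 237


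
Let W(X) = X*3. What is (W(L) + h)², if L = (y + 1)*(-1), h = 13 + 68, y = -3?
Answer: 7569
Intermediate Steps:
h = 81
L = 2 (L = (-3 + 1)*(-1) = -2*(-1) = 2)
W(X) = 3*X
(W(L) + h)² = (3*2 + 81)² = (6 + 81)² = 87² = 7569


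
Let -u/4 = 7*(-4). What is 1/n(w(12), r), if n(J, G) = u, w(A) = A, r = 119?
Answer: 1/112 ≈ 0.0089286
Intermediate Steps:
u = 112 (u = -28*(-4) = -4*(-28) = 112)
n(J, G) = 112
1/n(w(12), r) = 1/112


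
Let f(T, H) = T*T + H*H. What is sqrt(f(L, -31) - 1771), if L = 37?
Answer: sqrt(559) ≈ 23.643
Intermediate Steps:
f(T, H) = H**2 + T**2 (f(T, H) = T**2 + H**2 = H**2 + T**2)
sqrt(f(L, -31) - 1771) = sqrt(((-31)**2 + 37**2) - 1771) = sqrt((961 + 1369) - 1771) = sqrt(2330 - 1771) = sqrt(559)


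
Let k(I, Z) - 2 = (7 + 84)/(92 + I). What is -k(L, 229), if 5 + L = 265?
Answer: -795/352 ≈ -2.2585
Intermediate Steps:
L = 260 (L = -5 + 265 = 260)
k(I, Z) = 2 + 91/(92 + I) (k(I, Z) = 2 + (7 + 84)/(92 + I) = 2 + 91/(92 + I))
-k(L, 229) = -(275 + 2*260)/(92 + 260) = -(275 + 520)/352 = -795/352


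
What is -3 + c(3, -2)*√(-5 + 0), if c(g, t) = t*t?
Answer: -3 + 4*I*√5 ≈ -3.0 + 8.9443*I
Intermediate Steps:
c(g, t) = t²
-3 + c(3, -2)*√(-5 + 0) = -3 + (-2)²*√(-5 + 0) = -3 + 4*√(-5) = -3 + 4*(I*√5) = -3 + 4*I*√5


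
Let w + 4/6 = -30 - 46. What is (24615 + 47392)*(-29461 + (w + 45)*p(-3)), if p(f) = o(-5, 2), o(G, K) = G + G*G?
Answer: -6501007981/3 ≈ -2.1670e+9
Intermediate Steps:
w = -230/3 (w = -⅔ + (-30 - 46) = -⅔ - 76 = -230/3 ≈ -76.667)
o(G, K) = G + G²
p(f) = 20 (p(f) = -5*(1 - 5) = -5*(-4) = 20)
(24615 + 47392)*(-29461 + (w + 45)*p(-3)) = (24615 + 47392)*(-29461 + (-230/3 + 45)*20) = 72007*(-29461 - 95/3*20) = 72007*(-29461 - 1900/3) = 72007*(-90283/3) = -6501007981/3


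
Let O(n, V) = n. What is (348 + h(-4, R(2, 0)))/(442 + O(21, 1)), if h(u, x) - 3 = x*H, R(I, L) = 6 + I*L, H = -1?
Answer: 345/463 ≈ 0.74514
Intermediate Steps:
h(u, x) = 3 - x (h(u, x) = 3 + x*(-1) = 3 - x)
(348 + h(-4, R(2, 0)))/(442 + O(21, 1)) = (348 + (3 - (6 + 2*0)))/(442 + 21) = (348 + (3 - (6 + 0)))/463 = (348 + (3 - 1*6))*(1/463) = (348 + (3 - 6))*(1/463) = (348 - 3)*(1/463) = 345*(1/463) = 345/463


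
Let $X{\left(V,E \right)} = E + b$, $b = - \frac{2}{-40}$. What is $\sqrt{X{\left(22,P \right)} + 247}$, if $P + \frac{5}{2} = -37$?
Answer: $\frac{\sqrt{20755}}{10} \approx 14.407$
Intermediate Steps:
$b = \frac{1}{20}$ ($b = \left(-2\right) \left(- \frac{1}{40}\right) = \frac{1}{20} \approx 0.05$)
$P = - \frac{79}{2}$ ($P = - \frac{5}{2} - 37 = - \frac{79}{2} \approx -39.5$)
$X{\left(V,E \right)} = \frac{1}{20} + E$ ($X{\left(V,E \right)} = E + \frac{1}{20} = \frac{1}{20} + E$)
$\sqrt{X{\left(22,P \right)} + 247} = \sqrt{\left(\frac{1}{20} - \frac{79}{2}\right) + 247} = \sqrt{- \frac{789}{20} + 247} = \sqrt{\frac{4151}{20}} = \frac{\sqrt{20755}}{10}$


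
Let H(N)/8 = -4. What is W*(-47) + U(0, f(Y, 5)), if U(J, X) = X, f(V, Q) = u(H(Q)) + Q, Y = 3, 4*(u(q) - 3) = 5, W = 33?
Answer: -6167/4 ≈ -1541.8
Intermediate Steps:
H(N) = -32 (H(N) = 8*(-4) = -32)
u(q) = 17/4 (u(q) = 3 + (¼)*5 = 3 + 5/4 = 17/4)
f(V, Q) = 17/4 + Q
W*(-47) + U(0, f(Y, 5)) = 33*(-47) + (17/4 + 5) = -1551 + 37/4 = -6167/4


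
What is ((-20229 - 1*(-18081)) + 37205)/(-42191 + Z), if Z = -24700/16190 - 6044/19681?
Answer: -1117040086723/1344412971255 ≈ -0.83088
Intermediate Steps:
Z = -58397306/31863539 (Z = -24700*1/16190 - 6044*1/19681 = -2470/1619 - 6044/19681 = -58397306/31863539 ≈ -1.8327)
((-20229 - 1*(-18081)) + 37205)/(-42191 + Z) = ((-20229 - 1*(-18081)) + 37205)/(-42191 - 58397306/31863539) = ((-20229 + 18081) + 37205)/(-1344412971255/31863539) = (-2148 + 37205)*(-31863539/1344412971255) = 35057*(-31863539/1344412971255) = -1117040086723/1344412971255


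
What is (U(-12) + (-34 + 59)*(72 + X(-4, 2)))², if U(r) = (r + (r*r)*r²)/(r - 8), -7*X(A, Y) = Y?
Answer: 701349289/1225 ≈ 5.7253e+5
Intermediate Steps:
X(A, Y) = -Y/7
U(r) = (r + r⁴)/(-8 + r) (U(r) = (r + r²*r²)/(-8 + r) = (r + r⁴)/(-8 + r))
(U(-12) + (-34 + 59)*(72 + X(-4, 2)))² = ((-12 + (-12)⁴)/(-8 - 12) + (-34 + 59)*(72 - ⅐*2))² = ((-12 + 20736)/(-20) + 25*(72 - 2/7))² = (-1/20*20724 + 25*(502/7))² = (-5181/5 + 12550/7)² = (26483/35)² = 701349289/1225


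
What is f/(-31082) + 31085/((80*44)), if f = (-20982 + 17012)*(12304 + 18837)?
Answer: 43614297437/10940864 ≈ 3986.4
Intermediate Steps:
f = -123629770 (f = -3970*31141 = -123629770)
f/(-31082) + 31085/((80*44)) = -123629770/(-31082) + 31085/((80*44)) = -123629770*(-1/31082) + 31085/3520 = 61814885/15541 + 31085*(1/3520) = 61814885/15541 + 6217/704 = 43614297437/10940864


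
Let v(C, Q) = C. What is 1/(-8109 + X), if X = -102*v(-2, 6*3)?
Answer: -1/7905 ≈ -0.00012650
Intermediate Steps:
X = 204 (X = -102*(-2) = 204)
1/(-8109 + X) = 1/(-8109 + 204) = 1/(-7905) = -1/7905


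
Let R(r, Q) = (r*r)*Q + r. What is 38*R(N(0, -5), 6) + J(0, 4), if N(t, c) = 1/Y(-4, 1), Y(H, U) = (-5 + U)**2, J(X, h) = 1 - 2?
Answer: 145/64 ≈ 2.2656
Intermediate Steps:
J(X, h) = -1
N(t, c) = 1/16 (N(t, c) = 1/((-5 + 1)**2) = 1/((-4)**2) = 1/16)
R(r, Q) = r + Q*r**2 (R(r, Q) = r**2*Q + r = Q*r**2 + r = r + Q*r**2)
38*R(N(0, -5), 6) + J(0, 4) = 38*((1 + 6*(1/16))/16) - 1 = 38*((1 + 3/8)/16) - 1 = 38*((1/16)*(11/8)) - 1 = 38*(11/128) - 1 = 209/64 - 1 = 145/64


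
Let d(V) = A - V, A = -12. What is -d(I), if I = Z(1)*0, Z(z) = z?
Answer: 12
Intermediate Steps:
I = 0 (I = 1*0 = 0)
d(V) = -12 - V
-d(I) = -(-12 - 1*0) = -(-12 + 0) = -1*(-12) = 12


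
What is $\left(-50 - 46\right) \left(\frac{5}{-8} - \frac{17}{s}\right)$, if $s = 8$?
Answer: $264$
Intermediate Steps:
$\left(-50 - 46\right) \left(\frac{5}{-8} - \frac{17}{s}\right) = \left(-50 - 46\right) \left(\frac{5}{-8} - \frac{17}{8}\right) = - 96 \left(5 \left(- \frac{1}{8}\right) - \frac{17}{8}\right) = - 96 \left(- \frac{5}{8} - \frac{17}{8}\right) = \left(-96\right) \left(- \frac{11}{4}\right) = 264$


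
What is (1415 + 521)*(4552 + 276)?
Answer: 9347008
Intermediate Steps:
(1415 + 521)*(4552 + 276) = 1936*4828 = 9347008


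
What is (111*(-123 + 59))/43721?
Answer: -7104/43721 ≈ -0.16248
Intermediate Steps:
(111*(-123 + 59))/43721 = (111*(-64))*(1/43721) = -7104*1/43721 = -7104/43721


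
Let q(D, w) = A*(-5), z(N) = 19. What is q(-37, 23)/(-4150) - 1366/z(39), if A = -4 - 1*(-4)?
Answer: -1366/19 ≈ -71.895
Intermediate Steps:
A = 0 (A = -4 + 4 = 0)
q(D, w) = 0 (q(D, w) = 0*(-5) = 0)
q(-37, 23)/(-4150) - 1366/z(39) = 0/(-4150) - 1366/19 = 0*(-1/4150) - 1366*1/19 = 0 - 1366/19 = -1366/19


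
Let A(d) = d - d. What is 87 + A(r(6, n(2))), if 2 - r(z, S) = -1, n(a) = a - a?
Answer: 87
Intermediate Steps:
n(a) = 0
r(z, S) = 3 (r(z, S) = 2 - 1*(-1) = 2 + 1 = 3)
A(d) = 0
87 + A(r(6, n(2))) = 87 + 0 = 87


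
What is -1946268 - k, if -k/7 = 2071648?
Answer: 12555268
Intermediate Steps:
k = -14501536 (k = -7*2071648 = -14501536)
-1946268 - k = -1946268 - 1*(-14501536) = -1946268 + 14501536 = 12555268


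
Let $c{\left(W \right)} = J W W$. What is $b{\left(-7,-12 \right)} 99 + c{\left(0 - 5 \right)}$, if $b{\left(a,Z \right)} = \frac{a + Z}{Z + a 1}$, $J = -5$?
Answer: $-26$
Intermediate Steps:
$c{\left(W \right)} = - 5 W^{2}$ ($c{\left(W \right)} = - 5 W W = - 5 W^{2}$)
$b{\left(a,Z \right)} = 1$ ($b{\left(a,Z \right)} = \frac{Z + a}{Z + a} = 1$)
$b{\left(-7,-12 \right)} 99 + c{\left(0 - 5 \right)} = 1 \cdot 99 - 5 \left(0 - 5\right)^{2} = 99 - 5 \left(-5\right)^{2} = 99 - 125 = -26$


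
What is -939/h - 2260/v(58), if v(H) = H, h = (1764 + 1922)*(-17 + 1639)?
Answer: -6755949191/173382068 ≈ -38.966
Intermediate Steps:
h = 5978692 (h = 3686*1622 = 5978692)
-939/h - 2260/v(58) = -939/5978692 - 2260/58 = -939*1/5978692 - 2260*1/58 = -939/5978692 - 1130/29 = -6755949191/173382068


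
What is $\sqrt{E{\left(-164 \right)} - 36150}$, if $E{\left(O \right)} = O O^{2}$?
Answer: $i \sqrt{4447094} \approx 2108.8 i$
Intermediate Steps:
$E{\left(O \right)} = O^{3}$
$\sqrt{E{\left(-164 \right)} - 36150} = \sqrt{\left(-164\right)^{3} - 36150} = \sqrt{-4410944 - 36150} = \sqrt{-4447094} = i \sqrt{4447094}$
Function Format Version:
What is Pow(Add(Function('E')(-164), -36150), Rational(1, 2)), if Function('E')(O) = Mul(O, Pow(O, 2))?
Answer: Mul(I, Pow(4447094, Rational(1, 2))) ≈ Mul(2108.8, I)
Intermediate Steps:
Function('E')(O) = Pow(O, 3)
Pow(Add(Function('E')(-164), -36150), Rational(1, 2)) = Pow(Add(Pow(-164, 3), -36150), Rational(1, 2)) = Pow(Add(-4410944, -36150), Rational(1, 2)) = Pow(-4447094, Rational(1, 2)) = Mul(I, Pow(4447094, Rational(1, 2)))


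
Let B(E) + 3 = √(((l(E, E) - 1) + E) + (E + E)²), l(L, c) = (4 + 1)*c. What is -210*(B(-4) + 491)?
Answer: -102480 - 210*√39 ≈ -1.0379e+5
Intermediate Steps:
l(L, c) = 5*c
B(E) = -3 + √(-1 + 4*E² + 6*E) (B(E) = -3 + √(((5*E - 1) + E) + (E + E)²) = -3 + √(((-1 + 5*E) + E) + (2*E)²) = -3 + √((-1 + 6*E) + 4*E²) = -3 + √(-1 + 4*E² + 6*E))
-210*(B(-4) + 491) = -210*((-3 + √(-1 + 4*(-4)² + 6*(-4))) + 491) = -210*((-3 + √(-1 + 4*16 - 24)) + 491) = -210*((-3 + √(-1 + 64 - 24)) + 491) = -210*((-3 + √39) + 491) = -210*(488 + √39) = -102480 - 210*√39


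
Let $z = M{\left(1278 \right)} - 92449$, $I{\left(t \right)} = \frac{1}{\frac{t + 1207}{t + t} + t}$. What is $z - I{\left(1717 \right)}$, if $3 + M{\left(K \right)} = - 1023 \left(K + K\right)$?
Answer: $- \frac{469714261821}{173503} \approx -2.7072 \cdot 10^{6}$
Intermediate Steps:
$I{\left(t \right)} = \frac{1}{t + \frac{1207 + t}{2 t}}$ ($I{\left(t \right)} = \frac{1}{\frac{1207 + t}{2 t} + t} = \frac{1}{t + \frac{1207 + t}{2 t}}$)
$M{\left(K \right)} = -3 - 2046 K$ ($M{\left(K \right)} = -3 - 1023 \left(K + K\right) = -3 - 1023 \cdot 2 K = -3 - 2046 K$)
$z = -2707240$ ($z = \left(-3 - 2614788\right) - 92449 = -2614791 - 92449 = -2707240$)
$z - I{\left(1717 \right)} = -2707240 - 2 \cdot 1717 \frac{1}{1207 + 1717 + 2 \cdot 1717^{2}} = -2707240 - 2 \cdot 1717 \frac{1}{1207 + 1717 + 2 \cdot 2948089} = -2707240 - 2 \cdot 1717 \frac{1}{1207 + 1717 + 5896178} = -2707240 - 2 \cdot 1717 \cdot \frac{1}{5899102} = -2707240 - \frac{101}{173503} = - \frac{469714261821}{173503}$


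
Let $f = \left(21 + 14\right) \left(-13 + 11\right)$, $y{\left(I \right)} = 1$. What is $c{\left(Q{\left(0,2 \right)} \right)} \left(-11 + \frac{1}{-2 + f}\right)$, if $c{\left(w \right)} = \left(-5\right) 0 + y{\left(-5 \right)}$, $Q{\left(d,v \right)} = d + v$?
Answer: $- \frac{793}{72} \approx -11.014$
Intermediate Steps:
$f = -70$ ($f = 35 \left(-2\right) = -70$)
$c{\left(w \right)} = 1$ ($c{\left(w \right)} = \left(-5\right) 0 + 1 = 0 + 1 = 1$)
$c{\left(Q{\left(0,2 \right)} \right)} \left(-11 + \frac{1}{-2 + f}\right) = 1 \left(-11 + \frac{1}{-2 - 70}\right) = 1 \left(-11 + \frac{1}{-72}\right) = 1 \left(-11 - \frac{1}{72}\right) = 1 \left(- \frac{793}{72}\right) = - \frac{793}{72}$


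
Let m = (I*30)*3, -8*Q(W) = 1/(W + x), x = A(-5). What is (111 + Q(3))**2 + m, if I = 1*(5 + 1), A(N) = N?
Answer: 3295969/256 ≈ 12875.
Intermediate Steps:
x = -5
I = 6 (I = 1*6 = 6)
Q(W) = -1/(8*(-5 + W)) (Q(W) = -1/(8*(W - 5)) = -1/(8*(-5 + W)))
m = 540 (m = (6*30)*3 = 180*3 = 540)
(111 + Q(3))**2 + m = (111 - 1/(-40 + 8*3))**2 + 540 = (111 - 1/(-40 + 24))**2 + 540 = (111 - 1/(-16))**2 + 540 = (111 - 1*(-1/16))**2 + 540 = (111 + 1/16)**2 + 540 = (1777/16)**2 + 540 = 3157729/256 + 540 = 3295969/256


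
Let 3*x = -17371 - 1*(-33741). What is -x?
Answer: -16370/3 ≈ -5456.7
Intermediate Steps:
x = 16370/3 (x = (-17371 - 1*(-33741))/3 = (-17371 + 33741)/3 = (⅓)*16370 = 16370/3 ≈ 5456.7)
-x = -1*16370/3 = -16370/3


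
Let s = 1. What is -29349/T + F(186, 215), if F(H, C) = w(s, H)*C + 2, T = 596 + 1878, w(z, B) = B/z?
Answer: 98910859/2474 ≈ 39980.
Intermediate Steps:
T = 2474
F(H, C) = 2 + C*H (F(H, C) = (H/1)*C + 2 = (H*1)*C + 2 = H*C + 2 = C*H + 2 = 2 + C*H)
-29349/T + F(186, 215) = -29349/2474 + (2 + 215*186) = -29349*1/2474 + (2 + 39990) = -29349/2474 + 39992 = 98910859/2474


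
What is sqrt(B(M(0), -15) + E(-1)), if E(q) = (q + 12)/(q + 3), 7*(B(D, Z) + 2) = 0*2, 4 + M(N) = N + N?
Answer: sqrt(14)/2 ≈ 1.8708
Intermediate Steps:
M(N) = -4 + 2*N (M(N) = -4 + (N + N) = -4 + 2*N)
B(D, Z) = -2 (B(D, Z) = -2 + (0*2)/7 = -2 + (1/7)*0 = -2 + 0 = -2)
E(q) = (12 + q)/(3 + q)
sqrt(B(M(0), -15) + E(-1)) = sqrt(-2 + (12 - 1)/(3 - 1)) = sqrt(-2 + 11/2) = sqrt(7/2) = sqrt(14)/2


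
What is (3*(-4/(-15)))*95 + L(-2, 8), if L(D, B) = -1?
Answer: 75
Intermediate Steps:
(3*(-4/(-15)))*95 + L(-2, 8) = (3*(-4/(-15)))*95 - 1 = (3*(-4*(-1/15)))*95 - 1 = (3*(4/15))*95 - 1 = (⅘)*95 - 1 = 76 - 1 = 75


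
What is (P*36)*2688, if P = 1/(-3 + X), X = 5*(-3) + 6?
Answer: -8064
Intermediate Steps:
X = -9 (X = -15 + 6 = -9)
P = -1/12 (P = 1/(-3 - 9) = 1/(-12) = -1/12 ≈ -0.083333)
(P*36)*2688 = -1/12*36*2688 = -3*2688 = -8064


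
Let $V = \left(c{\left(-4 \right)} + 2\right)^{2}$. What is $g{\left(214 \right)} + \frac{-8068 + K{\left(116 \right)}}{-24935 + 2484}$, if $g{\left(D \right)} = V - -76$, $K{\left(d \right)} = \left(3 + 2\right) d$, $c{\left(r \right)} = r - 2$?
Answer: $\frac{159460}{1727} \approx 92.333$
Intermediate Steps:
$c{\left(r \right)} = -2 + r$
$K{\left(d \right)} = 5 d$
$V = 16$ ($V = \left(\left(-2 - 4\right) + 2\right)^{2} = \left(-6 + 2\right)^{2} = \left(-4\right)^{2} = 16$)
$g{\left(D \right)} = 92$ ($g{\left(D \right)} = 16 - -76 = 16 + 76 = 92$)
$g{\left(214 \right)} + \frac{-8068 + K{\left(116 \right)}}{-24935 + 2484} = 92 + \frac{-8068 + 5 \cdot 116}{-24935 + 2484} = 92 + \frac{-8068 + 580}{-22451} = 92 - - \frac{576}{1727} = 92 + \frac{576}{1727} = \frac{159460}{1727}$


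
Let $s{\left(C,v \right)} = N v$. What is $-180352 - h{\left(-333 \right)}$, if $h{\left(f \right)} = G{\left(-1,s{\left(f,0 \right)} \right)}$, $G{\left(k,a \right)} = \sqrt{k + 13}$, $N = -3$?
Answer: $-180352 - 2 \sqrt{3} \approx -1.8036 \cdot 10^{5}$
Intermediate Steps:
$s{\left(C,v \right)} = - 3 v$
$G{\left(k,a \right)} = \sqrt{13 + k}$
$h{\left(f \right)} = 2 \sqrt{3}$ ($h{\left(f \right)} = \sqrt{13 - 1} = \sqrt{12} = 2 \sqrt{3}$)
$-180352 - h{\left(-333 \right)} = -180352 - 2 \sqrt{3}$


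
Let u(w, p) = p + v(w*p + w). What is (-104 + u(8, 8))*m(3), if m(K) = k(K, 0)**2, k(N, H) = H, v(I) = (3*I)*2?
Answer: 0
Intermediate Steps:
v(I) = 6*I
m(K) = 0 (m(K) = 0**2 = 0)
u(w, p) = p + 6*w + 6*p*w (u(w, p) = p + 6*(w*p + w) = p + 6*(p*w + w) = p + 6*(w + p*w) = p + (6*w + 6*p*w) = p + 6*w + 6*p*w)
(-104 + u(8, 8))*m(3) = (-104 + (8 + 6*8*(1 + 8)))*0 = (-104 + (8 + 6*8*9))*0 = (-104 + (8 + 432))*0 = (-104 + 440)*0 = 336*0 = 0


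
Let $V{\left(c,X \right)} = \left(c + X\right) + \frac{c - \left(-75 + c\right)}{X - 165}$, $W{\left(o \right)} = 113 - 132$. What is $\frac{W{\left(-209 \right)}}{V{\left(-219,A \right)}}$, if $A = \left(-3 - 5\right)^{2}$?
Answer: $\frac{1919}{15730} \approx 0.122$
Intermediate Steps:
$A = 64$ ($A = \left(-8\right)^{2} = 64$)
$W{\left(o \right)} = -19$ ($W{\left(o \right)} = 113 - 132 = -19$)
$V{\left(c,X \right)} = X + c + \frac{75}{-165 + X}$ ($V{\left(c,X \right)} = \left(X + c\right) + \frac{75}{-165 + X} = X + c + \frac{75}{-165 + X}$)
$\frac{W{\left(-209 \right)}}{V{\left(-219,A \right)}} = - \frac{19}{\frac{1}{-165 + 64} \left(75 + 64^{2} - 10560 - -36135 + 64 \left(-219\right)\right)} = - \frac{19}{\frac{1}{-101} \left(75 + 4096 - 10560 + 36135 - 14016\right)} = - \frac{19}{\left(- \frac{1}{101}\right) 15730} = - \frac{19}{- \frac{15730}{101}} = \left(-19\right) \left(- \frac{101}{15730}\right) = \frac{1919}{15730}$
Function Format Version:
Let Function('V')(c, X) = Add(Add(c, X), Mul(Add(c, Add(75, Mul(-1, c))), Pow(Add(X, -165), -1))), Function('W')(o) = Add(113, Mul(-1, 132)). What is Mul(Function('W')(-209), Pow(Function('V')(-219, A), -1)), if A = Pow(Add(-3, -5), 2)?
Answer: Rational(1919, 15730) ≈ 0.12200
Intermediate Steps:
A = 64 (A = Pow(-8, 2) = 64)
Function('W')(o) = -19 (Function('W')(o) = Add(113, -132) = -19)
Function('V')(c, X) = Add(X, c, Mul(75, Pow(Add(-165, X), -1))) (Function('V')(c, X) = Add(Add(X, c), Mul(75, Pow(Add(-165, X), -1))) = Add(X, c, Mul(75, Pow(Add(-165, X), -1))))
Mul(Function('W')(-209), Pow(Function('V')(-219, A), -1)) = Mul(-19, Pow(Mul(Pow(Add(-165, 64), -1), Add(75, Pow(64, 2), Mul(-165, 64), Mul(-165, -219), Mul(64, -219))), -1)) = Mul(-19, Pow(Mul(Pow(-101, -1), Add(75, 4096, -10560, 36135, -14016)), -1)) = Mul(-19, Pow(Mul(Rational(-1, 101), 15730), -1)) = Mul(-19, Pow(Rational(-15730, 101), -1)) = Mul(-19, Rational(-101, 15730)) = Rational(1919, 15730)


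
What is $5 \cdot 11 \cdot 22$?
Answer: $1210$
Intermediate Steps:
$5 \cdot 11 \cdot 22 = 55 \cdot 22 = 1210$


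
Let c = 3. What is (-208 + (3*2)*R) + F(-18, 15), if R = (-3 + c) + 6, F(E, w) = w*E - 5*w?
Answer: -517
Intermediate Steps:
F(E, w) = -5*w + E*w (F(E, w) = E*w - 5*w = -5*w + E*w)
R = 6 (R = (-3 + 3) + 6 = 0 + 6 = 6)
(-208 + (3*2)*R) + F(-18, 15) = (-208 + (3*2)*6) + 15*(-5 - 18) = (-208 + 6*6) + 15*(-23) = (-208 + 36) - 345 = -172 - 345 = -517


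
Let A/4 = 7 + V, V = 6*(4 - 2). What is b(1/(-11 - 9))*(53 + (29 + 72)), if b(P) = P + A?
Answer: 116963/10 ≈ 11696.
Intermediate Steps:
V = 12 (V = 6*2 = 12)
A = 76 (A = 4*(7 + 12) = 4*19 = 76)
b(P) = 76 + P (b(P) = P + 76 = 76 + P)
b(1/(-11 - 9))*(53 + (29 + 72)) = (76 + 1/(-11 - 9))*(53 + (29 + 72)) = (76 + 1/(-20))*(53 + 101) = (76 - 1/20)*154 = (1519/20)*154 = 116963/10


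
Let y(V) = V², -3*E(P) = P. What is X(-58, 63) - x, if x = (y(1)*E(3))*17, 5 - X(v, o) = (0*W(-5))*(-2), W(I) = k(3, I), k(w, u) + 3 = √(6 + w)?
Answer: 22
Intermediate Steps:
k(w, u) = -3 + √(6 + w)
E(P) = -P/3
W(I) = 0 (W(I) = -3 + √(6 + 3) = -3 + √9 = -3 + 3 = 0)
X(v, o) = 5 (X(v, o) = 5 - 0*0*(-2) = 5 - 0*(-2) = 5 - 1*0 = 5 + 0 = 5)
x = -17 (x = (1²*(-⅓*3))*17 = (1*(-1))*17 = -1*17 = -17)
X(-58, 63) - x = 5 - 1*(-17) = 5 + 17 = 22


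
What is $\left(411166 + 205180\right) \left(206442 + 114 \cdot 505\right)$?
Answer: $162722740152$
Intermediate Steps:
$\left(411166 + 205180\right) \left(206442 + 114 \cdot 505\right) = 616346 \left(206442 + 57570\right) = 616346 \cdot 264012 = 162722740152$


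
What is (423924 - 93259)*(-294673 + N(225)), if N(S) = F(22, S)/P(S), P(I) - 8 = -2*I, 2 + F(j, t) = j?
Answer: -21533811814095/221 ≈ -9.7438e+10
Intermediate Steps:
F(j, t) = -2 + j
P(I) = 8 - 2*I
N(S) = 20/(8 - 2*S) (N(S) = (-2 + 22)/(8 - 2*S) = 20/(8 - 2*S))
(423924 - 93259)*(-294673 + N(225)) = (423924 - 93259)*(-294673 - 10/(-4 + 225)) = 330665*(-294673 - 10/221) = 330665*(-65122743/221) = -21533811814095/221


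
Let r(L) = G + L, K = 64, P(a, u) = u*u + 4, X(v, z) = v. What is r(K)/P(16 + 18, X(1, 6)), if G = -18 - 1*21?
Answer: 5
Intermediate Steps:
G = -39 (G = -18 - 21 = -39)
P(a, u) = 4 + u² (P(a, u) = u² + 4 = 4 + u²)
r(L) = -39 + L
r(K)/P(16 + 18, X(1, 6)) = (-39 + 64)/(4 + 1²) = 25/(4 + 1) = 25/5 = 25*(⅕) = 5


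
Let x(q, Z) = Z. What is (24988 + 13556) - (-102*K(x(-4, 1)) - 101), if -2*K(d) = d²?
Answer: 38594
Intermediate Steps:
K(d) = -d²/2
(24988 + 13556) - (-102*K(x(-4, 1)) - 101) = (24988 + 13556) - (-(-51)*1² - 101) = 38544 - (-(-51) - 101) = 38544 - (-102*(-½) - 101) = 38544 - (51 - 101) = 38544 - 1*(-50) = 38544 + 50 = 38594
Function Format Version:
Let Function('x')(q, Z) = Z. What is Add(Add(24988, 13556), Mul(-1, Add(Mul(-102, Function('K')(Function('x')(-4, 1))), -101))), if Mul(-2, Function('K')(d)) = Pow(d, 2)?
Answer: 38594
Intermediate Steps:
Function('K')(d) = Mul(Rational(-1, 2), Pow(d, 2))
Add(Add(24988, 13556), Mul(-1, Add(Mul(-102, Function('K')(Function('x')(-4, 1))), -101))) = Add(Add(24988, 13556), Mul(-1, Add(Mul(-102, Mul(Rational(-1, 2), Pow(1, 2))), -101))) = Add(38544, Mul(-1, Add(Mul(-102, Mul(Rational(-1, 2), 1)), -101))) = Add(38544, Mul(-1, Add(Mul(-102, Rational(-1, 2)), -101))) = Add(38544, Mul(-1, Add(51, -101))) = Add(38544, Mul(-1, -50)) = Add(38544, 50) = 38594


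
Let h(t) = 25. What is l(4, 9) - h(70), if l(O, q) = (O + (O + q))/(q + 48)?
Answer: -1408/57 ≈ -24.702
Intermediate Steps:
l(O, q) = (q + 2*O)/(48 + q)
l(4, 9) - h(70) = (9 + 2*4)/(48 + 9) - 1*25 = (9 + 8)/57 - 25 = (1/57)*17 - 25 = 17/57 - 25 = -1408/57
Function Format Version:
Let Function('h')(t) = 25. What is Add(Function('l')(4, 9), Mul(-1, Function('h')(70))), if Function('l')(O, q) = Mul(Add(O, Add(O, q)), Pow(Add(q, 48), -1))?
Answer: Rational(-1408, 57) ≈ -24.702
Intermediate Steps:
Function('l')(O, q) = Mul(Pow(Add(48, q), -1), Add(q, Mul(2, O))) (Function('l')(O, q) = Mul(Add(q, Mul(2, O)), Pow(Add(48, q), -1)) = Mul(Pow(Add(48, q), -1), Add(q, Mul(2, O))))
Add(Function('l')(4, 9), Mul(-1, Function('h')(70))) = Add(Mul(Pow(Add(48, 9), -1), Add(9, Mul(2, 4))), Mul(-1, 25)) = Add(Mul(Pow(57, -1), Add(9, 8)), -25) = Add(Mul(Rational(1, 57), 17), -25) = Add(Rational(17, 57), -25) = Rational(-1408, 57)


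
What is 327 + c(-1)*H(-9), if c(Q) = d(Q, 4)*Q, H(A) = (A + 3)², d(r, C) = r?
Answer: 363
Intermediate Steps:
H(A) = (3 + A)²
c(Q) = Q² (c(Q) = Q*Q = Q²)
327 + c(-1)*H(-9) = 327 + (-1)²*(3 - 9)² = 327 + 1*(-6)² = 327 + 1*36 = 327 + 36 = 363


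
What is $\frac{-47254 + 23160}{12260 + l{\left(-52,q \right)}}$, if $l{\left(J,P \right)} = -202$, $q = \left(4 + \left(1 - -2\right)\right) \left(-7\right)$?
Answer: $- \frac{12047}{6029} \approx -1.9982$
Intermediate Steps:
$q = -49$ ($q = \left(4 + \left(1 + 2\right)\right) \left(-7\right) = \left(4 + 3\right) \left(-7\right) = 7 \left(-7\right) = -49$)
$\frac{-47254 + 23160}{12260 + l{\left(-52,q \right)}} = \frac{-47254 + 23160}{12260 - 202} = - \frac{24094}{12058} = \left(-24094\right) \frac{1}{12058} = - \frac{12047}{6029}$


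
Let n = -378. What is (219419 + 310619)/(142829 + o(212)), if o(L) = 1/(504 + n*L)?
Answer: 42207986016/11373758927 ≈ 3.7110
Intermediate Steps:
o(L) = 1/(504 - 378*L)
(219419 + 310619)/(142829 + o(212)) = (219419 + 310619)/(142829 + 1/(126*(4 - 3*212))) = 530038/(142829 + 1/(126*(4 - 636))) = 530038/(142829 + (1/126)/(-632)) = 530038/(142829 + (1/126)*(-1/632)) = 530038/(142829 - 1/79632) = 530038/(11373758927/79632) = 530038*(79632/11373758927) = 42207986016/11373758927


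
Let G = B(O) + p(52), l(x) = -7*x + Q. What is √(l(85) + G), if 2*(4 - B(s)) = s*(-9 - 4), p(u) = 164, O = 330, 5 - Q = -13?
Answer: 2*√434 ≈ 41.665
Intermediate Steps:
Q = 18 (Q = 5 - 1*(-13) = 5 + 13 = 18)
l(x) = 18 - 7*x (l(x) = -7*x + 18 = 18 - 7*x)
B(s) = 4 + 13*s/2 (B(s) = 4 - s*(-9 - 4)/2 = 4 - s*(-13)/2 = 4 - (-13)*s/2 = 4 + 13*s/2)
G = 2313 (G = (4 + (13/2)*330) + 164 = (4 + 2145) + 164 = 2149 + 164 = 2313)
√(l(85) + G) = √((18 - 7*85) + 2313) = √((18 - 595) + 2313) = √(-577 + 2313) = √1736 = 2*√434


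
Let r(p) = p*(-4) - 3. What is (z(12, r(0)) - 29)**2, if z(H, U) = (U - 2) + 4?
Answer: 900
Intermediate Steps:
r(p) = -3 - 4*p (r(p) = -4*p - 3 = -3 - 4*p)
z(H, U) = 2 + U (z(H, U) = (-2 + U) + 4 = 2 + U)
(z(12, r(0)) - 29)**2 = ((2 + (-3 - 4*0)) - 29)**2 = ((2 + (-3 + 0)) - 29)**2 = ((2 - 3) - 29)**2 = (-1 - 29)**2 = (-30)**2 = 900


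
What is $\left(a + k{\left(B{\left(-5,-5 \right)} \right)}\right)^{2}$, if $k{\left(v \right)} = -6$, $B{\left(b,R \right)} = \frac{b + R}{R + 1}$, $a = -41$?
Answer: $2209$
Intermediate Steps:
$B{\left(b,R \right)} = \frac{R + b}{1 + R}$
$\left(a + k{\left(B{\left(-5,-5 \right)} \right)}\right)^{2} = \left(-41 - 6\right)^{2} = \left(-47\right)^{2} = 2209$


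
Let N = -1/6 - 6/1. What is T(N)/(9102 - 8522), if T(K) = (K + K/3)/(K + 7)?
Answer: -37/2175 ≈ -0.017011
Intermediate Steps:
N = -37/6 (N = -1*⅙ - 6*1 = -⅙ - 6 = -37/6 ≈ -6.1667)
T(K) = 4*K/(3*(7 + K)) (T(K) = (K + K*(⅓))/(7 + K) = (K + K/3)/(7 + K) = (4*K/3)/(7 + K) = 4*K/(3*(7 + K)))
T(N)/(9102 - 8522) = ((4/3)*(-37/6)/(7 - 37/6))/(9102 - 8522) = ((4/3)*(-37/6)/(⅚))/580 = ((4/3)*(-37/6)*(6/5))/580 = (1/580)*(-148/15) = -37/2175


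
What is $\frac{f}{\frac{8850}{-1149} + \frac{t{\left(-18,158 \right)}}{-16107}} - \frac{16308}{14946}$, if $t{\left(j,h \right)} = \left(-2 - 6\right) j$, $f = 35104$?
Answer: $- \frac{89928344469770}{19749811297} \approx -4553.4$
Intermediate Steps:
$t{\left(j,h \right)} = - 8 j$
$\frac{f}{\frac{8850}{-1149} + \frac{t{\left(-18,158 \right)}}{-16107}} - \frac{16308}{14946} = \frac{35104}{\frac{8850}{-1149} + \frac{\left(-8\right) \left(-18\right)}{-16107}} - \frac{16308}{14946} = \frac{35104}{8850 \left(- \frac{1}{1149}\right) + 144 \left(- \frac{1}{16107}\right)} - \frac{2718}{2491} = \frac{35104}{- \frac{2950}{383} - \frac{48}{5369}} - \frac{2718}{2491} = \frac{35104}{- \frac{15856934}{2056327}} - \frac{2718}{2491} = 35104 \left(- \frac{2056327}{15856934}\right) - \frac{2718}{2491} = - \frac{36092651504}{7928467} - \frac{2718}{2491} = - \frac{89928344469770}{19749811297}$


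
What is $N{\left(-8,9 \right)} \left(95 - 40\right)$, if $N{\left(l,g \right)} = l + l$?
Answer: $-880$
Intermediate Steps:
$N{\left(l,g \right)} = 2 l$
$N{\left(-8,9 \right)} \left(95 - 40\right) = 2 \left(-8\right) \left(95 - 40\right) = \left(-16\right) 55 = -880$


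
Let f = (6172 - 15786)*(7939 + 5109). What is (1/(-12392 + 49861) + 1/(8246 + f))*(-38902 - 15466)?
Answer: -3408812626288/2349966241497 ≈ -1.4506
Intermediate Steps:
f = -125443472 (f = -9614*13048 = -125443472)
(1/(-12392 + 49861) + 1/(8246 + f))*(-38902 - 15466) = (1/(-12392 + 49861) + 1/(8246 - 125443472))*(-38902 - 15466) = (1/37469 + 1/(-125435226))*(-54368) = (1/37469 - 1/125435226)*(-54368) = (125397757/4699932482994)*(-54368) = -3408812626288/2349966241497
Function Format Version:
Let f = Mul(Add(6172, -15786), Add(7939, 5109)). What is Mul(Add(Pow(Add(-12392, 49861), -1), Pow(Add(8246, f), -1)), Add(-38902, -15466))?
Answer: Rational(-3408812626288, 2349966241497) ≈ -1.4506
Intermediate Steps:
f = -125443472 (f = Mul(-9614, 13048) = -125443472)
Mul(Add(Pow(Add(-12392, 49861), -1), Pow(Add(8246, f), -1)), Add(-38902, -15466)) = Mul(Add(Pow(Add(-12392, 49861), -1), Pow(Add(8246, -125443472), -1)), Add(-38902, -15466)) = Mul(Add(Pow(37469, -1), Pow(-125435226, -1)), -54368) = Mul(Add(Rational(1, 37469), Rational(-1, 125435226)), -54368) = Mul(Rational(125397757, 4699932482994), -54368) = Rational(-3408812626288, 2349966241497)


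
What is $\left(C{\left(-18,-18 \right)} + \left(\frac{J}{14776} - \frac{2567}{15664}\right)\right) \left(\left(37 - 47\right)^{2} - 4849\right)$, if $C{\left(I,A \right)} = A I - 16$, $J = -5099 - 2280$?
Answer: $- \frac{42226608897417}{28931408} \approx -1.4595 \cdot 10^{6}$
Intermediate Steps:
$J = -7379$ ($J = -5099 - 2280 = -7379$)
$C{\left(I,A \right)} = -16 + A I$
$\left(C{\left(-18,-18 \right)} + \left(\frac{J}{14776} - \frac{2567}{15664}\right)\right) \left(\left(37 - 47\right)^{2} - 4849\right) = \left(\left(-16 - -324\right) - \left(\frac{2567}{15664} + \frac{7379}{14776}\right)\right) \left(\left(37 - 47\right)^{2} - 4849\right) = \left(\left(-16 + 324\right) - \frac{19189331}{28931408}\right) \left(\left(-10\right)^{2} - 4849\right) = \left(308 - \frac{19189331}{28931408}\right) \left(100 - 4849\right) = \left(308 - \frac{19189331}{28931408}\right) \left(-4749\right) = \frac{8891684333}{28931408} \left(-4749\right) = - \frac{42226608897417}{28931408}$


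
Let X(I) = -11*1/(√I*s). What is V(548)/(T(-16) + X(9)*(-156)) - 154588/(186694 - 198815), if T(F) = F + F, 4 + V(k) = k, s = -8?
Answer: 817916/109089 ≈ 7.4977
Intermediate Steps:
V(k) = -4 + k
T(F) = 2*F
X(I) = 11/(8*√I) (X(I) = -11*(-1/(8*√I)) = -(-11)/(8*√I) = 11/(8*√I))
V(548)/(T(-16) + X(9)*(-156)) - 154588/(186694 - 198815) = (-4 + 548)/(2*(-16) + (11/(8*√9))*(-156)) - 154588/(186694 - 198815) = 544/(-32 + ((11/8)*(⅓))*(-156)) - 154588/(-12121) = 544/(-32 + (11/24)*(-156)) - 154588*(-1/12121) = 544/(-32 - 143/2) + 154588/12121 = 544/(-207/2) + 154588/12121 = 544*(-2/207) + 154588/12121 = -1088/207 + 154588/12121 = 817916/109089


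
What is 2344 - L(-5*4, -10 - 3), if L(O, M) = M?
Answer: 2357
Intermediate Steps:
2344 - L(-5*4, -10 - 3) = 2344 - (-10 - 3) = 2344 - 1*(-13) = 2344 + 13 = 2357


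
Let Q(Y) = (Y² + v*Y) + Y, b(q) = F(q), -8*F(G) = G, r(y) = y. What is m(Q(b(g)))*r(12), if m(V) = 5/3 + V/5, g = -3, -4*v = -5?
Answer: 1789/80 ≈ 22.362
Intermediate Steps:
v = 5/4 (v = -¼*(-5) = 5/4 ≈ 1.2500)
F(G) = -G/8
b(q) = -q/8
Q(Y) = Y² + 9*Y/4 (Q(Y) = (Y² + 5*Y/4) + Y = Y² + 9*Y/4)
m(V) = 5/3 + V/5 (m(V) = 5*(⅓) + V*(⅕) = 5/3 + V/5)
m(Q(b(g)))*r(12) = (5/3 + ((-⅛*(-3))*(9 + 4*(-⅛*(-3)))/4)/5)*12 = (5/3 + ((¼)*(3/8)*(9 + 4*(3/8)))/5)*12 = (5/3 + ((¼)*(3/8)*(9 + 3/2))/5)*12 = (5/3 + ((¼)*(3/8)*(21/2))/5)*12 = (5/3 + (⅕)*(63/64))*12 = (5/3 + 63/320)*12 = (1789/960)*12 = 1789/80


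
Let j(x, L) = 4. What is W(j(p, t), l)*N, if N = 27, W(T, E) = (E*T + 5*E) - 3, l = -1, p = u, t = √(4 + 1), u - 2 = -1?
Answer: -324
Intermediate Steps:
u = 1 (u = 2 - 1 = 1)
t = √5 ≈ 2.2361
p = 1
W(T, E) = -3 + 5*E + E*T (W(T, E) = (5*E + E*T) - 3 = -3 + 5*E + E*T)
W(j(p, t), l)*N = (-3 + 5*(-1) - 1*4)*27 = (-3 - 5 - 4)*27 = -12*27 = -324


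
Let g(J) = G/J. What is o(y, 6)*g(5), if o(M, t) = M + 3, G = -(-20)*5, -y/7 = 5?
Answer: -640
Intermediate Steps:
y = -35 (y = -7*5 = -35)
G = 100 (G = -4*(-25) = 100)
o(M, t) = 3 + M
g(J) = 100/J
o(y, 6)*g(5) = (3 - 35)*(100/5) = -3200/5 = -32*20 = -640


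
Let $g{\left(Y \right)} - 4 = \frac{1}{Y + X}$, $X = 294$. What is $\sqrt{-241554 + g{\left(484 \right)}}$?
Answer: $\frac{i \sqrt{146206349422}}{778} \approx 491.48 i$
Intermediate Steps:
$g{\left(Y \right)} = 4 + \frac{1}{294 + Y}$ ($g{\left(Y \right)} = 4 + \frac{1}{Y + 294} = 4 + \frac{1}{294 + Y}$)
$\sqrt{-241554 + g{\left(484 \right)}} = \sqrt{-241554 + \frac{1177 + 4 \cdot 484}{294 + 484}} = \sqrt{-241554 + \frac{1177 + 1936}{778}} = \sqrt{-241554 + \frac{1}{778} \cdot 3113} = \sqrt{-241554 + \frac{3113}{778}} = \sqrt{- \frac{187925899}{778}} = \frac{i \sqrt{146206349422}}{778}$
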